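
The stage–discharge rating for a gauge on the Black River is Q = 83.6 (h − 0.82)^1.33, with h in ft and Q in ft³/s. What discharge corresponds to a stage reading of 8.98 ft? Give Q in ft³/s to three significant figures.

Q = 83.6 × (8.98 − 0.82)^1.33 = 83.6 × 8.16^1.33 = 1364 ft³/s

1360 ft³/s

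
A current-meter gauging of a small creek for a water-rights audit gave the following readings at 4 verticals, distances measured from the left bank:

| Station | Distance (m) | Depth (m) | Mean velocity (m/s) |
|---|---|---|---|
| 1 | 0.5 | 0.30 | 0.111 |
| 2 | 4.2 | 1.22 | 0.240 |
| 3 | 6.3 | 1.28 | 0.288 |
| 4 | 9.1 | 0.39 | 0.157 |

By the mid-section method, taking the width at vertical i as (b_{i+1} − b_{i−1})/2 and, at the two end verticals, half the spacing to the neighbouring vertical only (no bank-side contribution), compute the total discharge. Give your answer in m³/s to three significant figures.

1.90 m³/s

w_1 = (4.2 − 0.5)/2 = 1.85 m; q_1 = 0.111 × 0.30 × 1.85 = 0.06161 m³/s
w_2 = (6.3 − 0.5)/2 = 2.9 m; q_2 = 0.240 × 1.22 × 2.9 = 0.8491 m³/s
w_3 = (9.1 − 4.2)/2 = 2.45 m; q_3 = 0.288 × 1.28 × 2.45 = 0.9032 m³/s
w_4 = (9.1 − 6.3)/2 = 1.4 m; q_4 = 0.157 × 0.39 × 1.4 = 0.08572 m³/s
Q = Σ qᵢ = 1.900 m³/s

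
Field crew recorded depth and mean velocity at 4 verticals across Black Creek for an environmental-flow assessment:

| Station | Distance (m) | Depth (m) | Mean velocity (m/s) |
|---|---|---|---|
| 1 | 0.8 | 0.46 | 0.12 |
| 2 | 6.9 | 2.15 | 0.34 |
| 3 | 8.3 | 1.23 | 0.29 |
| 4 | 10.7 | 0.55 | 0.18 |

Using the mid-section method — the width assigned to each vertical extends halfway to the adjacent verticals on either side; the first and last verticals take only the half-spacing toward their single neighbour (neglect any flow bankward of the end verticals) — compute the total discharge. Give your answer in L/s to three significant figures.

3710 L/s

w_1 = (6.9 − 0.8)/2 = 3.05 m; q_1 = 0.12 × 0.46 × 3.05 = 0.1684 m³/s
w_2 = (8.3 − 0.8)/2 = 3.75 m; q_2 = 0.34 × 2.15 × 3.75 = 2.741 m³/s
w_3 = (10.7 − 6.9)/2 = 1.9 m; q_3 = 0.29 × 1.23 × 1.9 = 0.6777 m³/s
w_4 = (10.7 − 8.3)/2 = 1.2 m; q_4 = 0.18 × 0.55 × 1.2 = 0.1188 m³/s
Q = Σ qᵢ = 3.706 m³/s
= 3.706 × 1000 = 3706 L/s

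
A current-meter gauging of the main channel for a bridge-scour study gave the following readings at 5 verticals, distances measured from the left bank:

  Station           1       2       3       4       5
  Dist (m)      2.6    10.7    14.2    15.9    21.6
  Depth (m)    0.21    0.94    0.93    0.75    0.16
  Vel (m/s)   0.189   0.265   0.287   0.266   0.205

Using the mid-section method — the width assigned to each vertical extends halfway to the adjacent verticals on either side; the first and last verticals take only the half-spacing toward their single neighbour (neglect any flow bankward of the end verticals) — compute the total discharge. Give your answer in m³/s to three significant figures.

w_1 = (10.7 − 2.6)/2 = 4.05 m; q_1 = 0.189 × 0.21 × 4.05 = 0.1607 m³/s
w_2 = (14.2 − 2.6)/2 = 5.8 m; q_2 = 0.265 × 0.94 × 5.8 = 1.445 m³/s
w_3 = (15.9 − 10.7)/2 = 2.6 m; q_3 = 0.287 × 0.93 × 2.6 = 0.6940 m³/s
w_4 = (21.6 − 14.2)/2 = 3.7 m; q_4 = 0.266 × 0.75 × 3.7 = 0.7382 m³/s
w_5 = (21.6 − 15.9)/2 = 2.85 m; q_5 = 0.205 × 0.16 × 2.85 = 0.09348 m³/s
Q = Σ qᵢ = 3.131 m³/s

3.13 m³/s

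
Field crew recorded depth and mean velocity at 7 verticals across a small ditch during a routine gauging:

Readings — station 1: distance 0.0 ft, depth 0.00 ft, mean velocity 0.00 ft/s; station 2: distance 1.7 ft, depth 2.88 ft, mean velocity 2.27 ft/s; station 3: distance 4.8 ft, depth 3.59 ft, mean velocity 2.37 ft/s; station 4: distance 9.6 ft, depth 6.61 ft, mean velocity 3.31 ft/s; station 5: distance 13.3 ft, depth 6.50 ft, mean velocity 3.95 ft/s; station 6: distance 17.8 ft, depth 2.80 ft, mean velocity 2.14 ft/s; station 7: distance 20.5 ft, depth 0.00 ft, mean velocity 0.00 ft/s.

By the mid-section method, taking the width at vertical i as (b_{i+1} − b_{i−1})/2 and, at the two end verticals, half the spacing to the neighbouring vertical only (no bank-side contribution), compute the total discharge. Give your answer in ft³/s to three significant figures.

w_2 = (4.8 − 0.0)/2 = 2.4 ft; q_2 = 2.27 × 2.88 × 2.4 = 15.69 ft³/s
w_3 = (9.6 − 1.7)/2 = 3.95 ft; q_3 = 2.37 × 3.59 × 3.95 = 33.61 ft³/s
w_4 = (13.3 − 4.8)/2 = 4.25 ft; q_4 = 3.31 × 6.61 × 4.25 = 92.99 ft³/s
w_5 = (17.8 − 9.6)/2 = 4.1 ft; q_5 = 3.95 × 6.50 × 4.1 = 105.3 ft³/s
w_6 = (20.5 − 13.3)/2 = 3.6 ft; q_6 = 2.14 × 2.80 × 3.6 = 21.57 ft³/s
Stations 1, 7 contribute zero (depth or velocity is 0).
Q = Σ qᵢ = 269.1 ft³/s

269 ft³/s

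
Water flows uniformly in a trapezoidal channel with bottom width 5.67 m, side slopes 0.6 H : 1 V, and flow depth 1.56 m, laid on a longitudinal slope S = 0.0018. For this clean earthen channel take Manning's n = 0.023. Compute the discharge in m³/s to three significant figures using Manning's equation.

20.3 m³/s

A = (b + z·y)·y = (5.67 + 0.6×1.56)×1.56 = 10.31 m²
P = b + 2y√(1+z²) = 5.67 + 2×1.56×√(1+0.6²) = 9.309 m
R = A/P = 10.31/9.309 = 1.107 m
Q = (1/n)·A·R^(2/3)·S^(1/2) = (1/0.023) × 10.31 × 1.107^(2/3) × 0.0018^(1/2) = 20.34 m³/s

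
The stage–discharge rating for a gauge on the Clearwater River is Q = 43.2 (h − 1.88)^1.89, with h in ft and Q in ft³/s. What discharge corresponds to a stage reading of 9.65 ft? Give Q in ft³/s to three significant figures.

2080 ft³/s

Q = 43.2 × (9.65 − 1.88)^1.89 = 43.2 × 7.77^1.89 = 2082 ft³/s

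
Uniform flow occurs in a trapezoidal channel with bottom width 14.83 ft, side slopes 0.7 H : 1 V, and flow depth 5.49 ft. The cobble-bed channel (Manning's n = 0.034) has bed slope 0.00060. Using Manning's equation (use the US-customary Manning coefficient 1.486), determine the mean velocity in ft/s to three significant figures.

2.53 ft/s

A = (b + z·y)·y = (14.83 + 0.7×5.49)×5.49 = 102.5 ft²
P = b + 2y√(1+z²) = 14.83 + 2×5.49×√(1+0.7²) = 28.23 ft
R = A/P = 102.5/28.23 = 3.631 ft
Q = (1.486/n)·A·R^(2/3)·S^(1/2) = (1.486/0.034) × 102.5 × 3.631^(2/3) × 0.00060^(1/2) = 259.3 ft³/s
V = Q/A = 259.3/102.5 = 2.529 ft/s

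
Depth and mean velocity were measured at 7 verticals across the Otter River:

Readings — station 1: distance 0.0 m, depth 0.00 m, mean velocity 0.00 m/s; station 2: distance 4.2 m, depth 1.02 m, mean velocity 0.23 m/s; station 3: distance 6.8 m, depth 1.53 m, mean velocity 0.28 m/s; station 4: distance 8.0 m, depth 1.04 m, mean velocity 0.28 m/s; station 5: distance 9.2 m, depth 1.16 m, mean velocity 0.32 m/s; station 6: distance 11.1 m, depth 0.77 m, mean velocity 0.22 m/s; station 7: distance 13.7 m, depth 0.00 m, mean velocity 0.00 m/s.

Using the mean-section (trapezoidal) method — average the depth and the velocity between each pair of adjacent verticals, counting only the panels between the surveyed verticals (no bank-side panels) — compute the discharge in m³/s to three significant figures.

Panel 1-2: Δb = 4.2 m, d̄ = (0.00+1.02)/2 = 0.51, v̄ = (0.00+0.23)/2 = 0.115 → q = 4.2×0.51×0.115 = 0.2463 m³/s
Panel 2-3: Δb = 2.6 m, d̄ = (1.02+1.53)/2 = 1.275, v̄ = (0.23+0.28)/2 = 0.255 → q = 2.6×1.275×0.255 = 0.8453 m³/s
Panel 3-4: Δb = 1.2 m, d̄ = (1.53+1.04)/2 = 1.285, v̄ = (0.28+0.28)/2 = 0.28 → q = 1.2×1.285×0.28 = 0.4318 m³/s
Panel 4-5: Δb = 1.2 m, d̄ = (1.04+1.16)/2 = 1.1, v̄ = (0.28+0.32)/2 = 0.3 → q = 1.2×1.1×0.3 = 0.3960 m³/s
Panel 5-6: Δb = 1.9 m, d̄ = (1.16+0.77)/2 = 0.965, v̄ = (0.32+0.22)/2 = 0.27 → q = 1.9×0.965×0.27 = 0.4950 m³/s
Panel 6-7: Δb = 2.6 m, d̄ = (0.77+0.00)/2 = 0.385, v̄ = (0.22+0.00)/2 = 0.11 → q = 2.6×0.385×0.11 = 0.1101 m³/s
Q = Σ q = 2.525 m³/s

2.52 m³/s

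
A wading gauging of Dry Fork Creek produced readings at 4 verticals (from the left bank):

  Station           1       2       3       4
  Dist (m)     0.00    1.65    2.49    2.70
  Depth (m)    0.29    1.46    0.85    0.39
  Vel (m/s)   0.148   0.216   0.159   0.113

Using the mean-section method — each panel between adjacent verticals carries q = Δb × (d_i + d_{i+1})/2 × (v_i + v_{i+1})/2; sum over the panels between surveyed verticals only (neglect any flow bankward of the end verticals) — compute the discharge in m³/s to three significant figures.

Panel 1-2: Δb = 1.65 m, d̄ = (0.29+1.46)/2 = 0.875, v̄ = (0.148+0.216)/2 = 0.182 → q = 1.65×0.875×0.182 = 0.2628 m³/s
Panel 2-3: Δb = 0.84 m, d̄ = (1.46+0.85)/2 = 1.155, v̄ = (0.216+0.159)/2 = 0.1875 → q = 0.84×1.155×0.1875 = 0.1819 m³/s
Panel 3-4: Δb = 0.21 m, d̄ = (0.85+0.39)/2 = 0.62, v̄ = (0.159+0.113)/2 = 0.136 → q = 0.21×0.62×0.136 = 0.01771 m³/s
Q = Σ q = 0.4624 m³/s

0.462 m³/s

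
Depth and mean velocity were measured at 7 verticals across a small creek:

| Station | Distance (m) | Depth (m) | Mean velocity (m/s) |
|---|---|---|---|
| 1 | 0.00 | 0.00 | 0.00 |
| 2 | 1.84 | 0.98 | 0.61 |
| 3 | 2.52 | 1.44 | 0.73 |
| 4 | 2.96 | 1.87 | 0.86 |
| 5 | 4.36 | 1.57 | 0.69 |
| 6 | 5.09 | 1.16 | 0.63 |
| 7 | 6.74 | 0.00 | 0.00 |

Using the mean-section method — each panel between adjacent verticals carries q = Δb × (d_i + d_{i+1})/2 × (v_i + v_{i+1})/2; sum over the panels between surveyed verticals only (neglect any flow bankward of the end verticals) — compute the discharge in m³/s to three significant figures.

Panel 1-2: Δb = 1.84 m, d̄ = (0.00+0.98)/2 = 0.49, v̄ = (0.00+0.61)/2 = 0.305 → q = 1.84×0.49×0.305 = 0.2750 m³/s
Panel 2-3: Δb = 0.68 m, d̄ = (0.98+1.44)/2 = 1.21, v̄ = (0.61+0.73)/2 = 0.67 → q = 0.68×1.21×0.67 = 0.5513 m³/s
Panel 3-4: Δb = 0.44 m, d̄ = (1.44+1.87)/2 = 1.655, v̄ = (0.73+0.86)/2 = 0.795 → q = 0.44×1.655×0.795 = 0.5789 m³/s
Panel 4-5: Δb = 1.4 m, d̄ = (1.87+1.57)/2 = 1.72, v̄ = (0.86+0.69)/2 = 0.775 → q = 1.4×1.72×0.775 = 1.866 m³/s
Panel 5-6: Δb = 0.73 m, d̄ = (1.57+1.16)/2 = 1.365, v̄ = (0.69+0.63)/2 = 0.66 → q = 0.73×1.365×0.66 = 0.6577 m³/s
Panel 6-7: Δb = 1.65 m, d̄ = (1.16+0.00)/2 = 0.58, v̄ = (0.63+0.00)/2 = 0.315 → q = 1.65×0.58×0.315 = 0.3015 m³/s
Q = Σ q = 4.230 m³/s

4.23 m³/s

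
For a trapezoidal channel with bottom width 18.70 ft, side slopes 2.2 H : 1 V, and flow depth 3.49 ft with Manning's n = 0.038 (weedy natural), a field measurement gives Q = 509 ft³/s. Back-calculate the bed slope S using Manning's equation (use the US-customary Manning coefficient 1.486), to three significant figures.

A = (b + z·y)·y = (18.70 + 2.2×3.49)×3.49 = 92.06 ft²
P = b + 2y√(1+z²) = 18.70 + 2×3.49×√(1+2.2²) = 35.57 ft
R = A/P = 92.06/35.57 = 2.588 ft
S = (Q·n / (1.486·A·R^(2/3)))² = (509×0.038 / (1.486×92.06×1.885))² = 0.005625

0.00563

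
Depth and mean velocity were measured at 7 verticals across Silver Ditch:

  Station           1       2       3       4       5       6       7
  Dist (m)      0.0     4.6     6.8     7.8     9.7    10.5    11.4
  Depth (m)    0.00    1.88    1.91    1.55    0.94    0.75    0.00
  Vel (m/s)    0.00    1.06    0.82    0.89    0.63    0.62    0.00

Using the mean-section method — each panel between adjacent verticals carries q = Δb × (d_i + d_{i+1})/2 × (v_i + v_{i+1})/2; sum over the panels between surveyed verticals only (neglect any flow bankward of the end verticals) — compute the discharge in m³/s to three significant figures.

10.0 m³/s

Panel 1-2: Δb = 4.6 m, d̄ = (0.00+1.88)/2 = 0.94, v̄ = (0.00+1.06)/2 = 0.53 → q = 4.6×0.94×0.53 = 2.292 m³/s
Panel 2-3: Δb = 2.2 m, d̄ = (1.88+1.91)/2 = 1.895, v̄ = (1.06+0.82)/2 = 0.94 → q = 2.2×1.895×0.94 = 3.919 m³/s
Panel 3-4: Δb = 1 m, d̄ = (1.91+1.55)/2 = 1.73, v̄ = (0.82+0.89)/2 = 0.855 → q = 1×1.73×0.855 = 1.479 m³/s
Panel 4-5: Δb = 1.9 m, d̄ = (1.55+0.94)/2 = 1.245, v̄ = (0.89+0.63)/2 = 0.76 → q = 1.9×1.245×0.76 = 1.798 m³/s
Panel 5-6: Δb = 0.8 m, d̄ = (0.94+0.75)/2 = 0.845, v̄ = (0.63+0.62)/2 = 0.625 → q = 0.8×0.845×0.625 = 0.4225 m³/s
Panel 6-7: Δb = 0.9 m, d̄ = (0.75+0.00)/2 = 0.375, v̄ = (0.62+0.00)/2 = 0.31 → q = 0.9×0.375×0.31 = 0.1046 m³/s
Q = Σ q = 10.01 m³/s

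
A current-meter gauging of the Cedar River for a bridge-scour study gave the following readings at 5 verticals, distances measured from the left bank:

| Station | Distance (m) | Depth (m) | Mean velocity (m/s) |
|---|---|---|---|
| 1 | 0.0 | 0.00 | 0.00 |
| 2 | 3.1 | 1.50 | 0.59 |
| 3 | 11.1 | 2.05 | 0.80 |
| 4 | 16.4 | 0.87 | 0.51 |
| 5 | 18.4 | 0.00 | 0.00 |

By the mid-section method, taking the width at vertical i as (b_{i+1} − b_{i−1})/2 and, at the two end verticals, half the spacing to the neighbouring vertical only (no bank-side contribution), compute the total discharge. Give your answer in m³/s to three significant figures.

17.4 m³/s

w_2 = (11.1 − 0.0)/2 = 5.55 m; q_2 = 0.59 × 1.50 × 5.55 = 4.912 m³/s
w_3 = (16.4 − 3.1)/2 = 6.65 m; q_3 = 0.80 × 2.05 × 6.65 = 10.91 m³/s
w_4 = (18.4 − 11.1)/2 = 3.65 m; q_4 = 0.51 × 0.87 × 3.65 = 1.620 m³/s
Stations 1, 5 contribute zero (depth or velocity is 0).
Q = Σ qᵢ = 17.44 m³/s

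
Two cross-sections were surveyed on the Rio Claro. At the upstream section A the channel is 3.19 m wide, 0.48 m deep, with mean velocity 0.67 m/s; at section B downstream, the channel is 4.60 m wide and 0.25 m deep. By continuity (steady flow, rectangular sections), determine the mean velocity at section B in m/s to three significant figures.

Q = A₁V₁ = (3.19×0.48) × 0.67 = 1.026 m³/s
A₂ = 4.60 × 0.25 = 1.150 m²
V₂ = Q/A₂ = 1.026/1.150 = 0.8921 m/s

0.892 m/s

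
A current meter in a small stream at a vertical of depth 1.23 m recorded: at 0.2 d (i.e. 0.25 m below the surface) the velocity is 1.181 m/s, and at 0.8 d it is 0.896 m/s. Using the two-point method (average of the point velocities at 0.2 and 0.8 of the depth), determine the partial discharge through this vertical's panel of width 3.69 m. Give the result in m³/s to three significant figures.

v̄ = (1.181 + 0.896) / 2 = 1.039 m/s
q = v̄ × d × w = 1.039 × 1.23 × 3.69 = 4.713 m³/s

4.71 m³/s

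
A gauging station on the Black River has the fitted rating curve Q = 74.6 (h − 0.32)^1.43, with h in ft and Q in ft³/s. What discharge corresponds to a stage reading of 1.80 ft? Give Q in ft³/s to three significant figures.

Q = 74.6 × (1.80 − 0.32)^1.43 = 74.6 × 1.48^1.43 = 130.7 ft³/s

131 ft³/s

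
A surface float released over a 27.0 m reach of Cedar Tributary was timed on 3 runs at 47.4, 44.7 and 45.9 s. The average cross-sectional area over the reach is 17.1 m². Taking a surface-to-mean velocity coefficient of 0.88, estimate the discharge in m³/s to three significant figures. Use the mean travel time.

8.83 m³/s

t̄ = (47.4 + 44.7 + 45.9) / 3 = 46 s
v_surface = L / t̄ = 27.0 / 46 = 0.5870 m/s
v_mean = 0.88 × 0.5870 = 0.5165 m/s
Q = A × v_mean = 17.1 × 0.5165 = 8.833 m³/s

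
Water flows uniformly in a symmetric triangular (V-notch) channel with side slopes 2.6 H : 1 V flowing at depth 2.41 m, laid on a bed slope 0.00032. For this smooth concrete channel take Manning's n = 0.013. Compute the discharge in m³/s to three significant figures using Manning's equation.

A = z·y² = 2.6×2.41² = 15.10 m²
P = 2y√(1+z²) = 2×2.41×√(1+2.6²) = 13.43 m
R = A/P = 15.10/13.43 = 1.125 m
Q = (1/n)·A·R^(2/3)·S^(1/2) = (1/0.013) × 15.10 × 1.125^(2/3) × 0.00032^(1/2) = 22.47 m³/s

22.5 m³/s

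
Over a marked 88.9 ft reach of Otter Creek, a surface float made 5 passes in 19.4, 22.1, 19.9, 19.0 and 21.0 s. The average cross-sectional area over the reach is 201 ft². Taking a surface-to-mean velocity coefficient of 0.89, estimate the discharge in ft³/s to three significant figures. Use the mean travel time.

784 ft³/s

t̄ = (19.4 + 22.1 + 19.9 + 19.0 + 21.0) / 5 = 20.28 s
v_surface = L / t̄ = 88.9 / 20.28 = 4.384 ft/s
v_mean = 0.89 × 4.384 = 3.901 ft/s
Q = A × v_mean = 201 × 3.901 = 784.2 ft³/s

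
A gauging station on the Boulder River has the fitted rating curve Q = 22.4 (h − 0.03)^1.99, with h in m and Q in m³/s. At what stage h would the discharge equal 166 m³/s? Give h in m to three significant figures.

h − h₀ = (Q/C)^(1/b) = (166/22.4)^(1/1.99) = 2.736 m
h = 0.03 + 2.736 = 2.766 m

2.77 m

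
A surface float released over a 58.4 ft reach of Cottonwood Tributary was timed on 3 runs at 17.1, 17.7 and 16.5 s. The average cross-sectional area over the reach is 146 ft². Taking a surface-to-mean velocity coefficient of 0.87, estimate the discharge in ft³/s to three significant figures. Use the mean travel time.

434 ft³/s

t̄ = (17.1 + 17.7 + 16.5) / 3 = 17.1 s
v_surface = L / t̄ = 58.4 / 17.1 = 3.415 ft/s
v_mean = 0.87 × 3.415 = 2.971 ft/s
Q = A × v_mean = 146 × 2.971 = 433.8 ft³/s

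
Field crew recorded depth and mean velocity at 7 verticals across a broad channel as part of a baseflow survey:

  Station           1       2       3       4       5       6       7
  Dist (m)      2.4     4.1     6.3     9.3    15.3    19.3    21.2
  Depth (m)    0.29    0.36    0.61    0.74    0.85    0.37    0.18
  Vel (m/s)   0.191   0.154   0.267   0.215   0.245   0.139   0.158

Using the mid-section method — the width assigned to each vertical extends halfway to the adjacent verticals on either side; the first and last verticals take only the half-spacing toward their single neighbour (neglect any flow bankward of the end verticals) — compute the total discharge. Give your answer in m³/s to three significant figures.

w_1 = (4.1 − 2.4)/2 = 0.85 m; q_1 = 0.191 × 0.29 × 0.85 = 0.04708 m³/s
w_2 = (6.3 − 2.4)/2 = 1.95 m; q_2 = 0.154 × 0.36 × 1.95 = 0.1081 m³/s
w_3 = (9.3 − 4.1)/2 = 2.6 m; q_3 = 0.267 × 0.61 × 2.6 = 0.4235 m³/s
w_4 = (15.3 − 6.3)/2 = 4.5 m; q_4 = 0.215 × 0.74 × 4.5 = 0.7160 m³/s
w_5 = (19.3 − 9.3)/2 = 5 m; q_5 = 0.245 × 0.85 × 5 = 1.041 m³/s
w_6 = (21.2 − 15.3)/2 = 2.95 m; q_6 = 0.139 × 0.37 × 2.95 = 0.1517 m³/s
w_7 = (21.2 − 19.3)/2 = 0.95 m; q_7 = 0.158 × 0.18 × 0.95 = 0.02702 m³/s
Q = Σ qᵢ = 2.515 m³/s

2.51 m³/s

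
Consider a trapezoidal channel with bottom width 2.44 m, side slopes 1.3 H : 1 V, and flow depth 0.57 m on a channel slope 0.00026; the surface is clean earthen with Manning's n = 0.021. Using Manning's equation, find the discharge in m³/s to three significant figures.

0.782 m³/s

A = (b + z·y)·y = (2.44 + 1.3×0.57)×0.57 = 1.813 m²
P = b + 2y√(1+z²) = 2.44 + 2×0.57×√(1+1.3²) = 4.310 m
R = A/P = 1.813/4.310 = 0.4207 m
Q = (1/n)·A·R^(2/3)·S^(1/2) = (1/0.021) × 1.813 × 0.4207^(2/3) × 0.00026^(1/2) = 0.7817 m³/s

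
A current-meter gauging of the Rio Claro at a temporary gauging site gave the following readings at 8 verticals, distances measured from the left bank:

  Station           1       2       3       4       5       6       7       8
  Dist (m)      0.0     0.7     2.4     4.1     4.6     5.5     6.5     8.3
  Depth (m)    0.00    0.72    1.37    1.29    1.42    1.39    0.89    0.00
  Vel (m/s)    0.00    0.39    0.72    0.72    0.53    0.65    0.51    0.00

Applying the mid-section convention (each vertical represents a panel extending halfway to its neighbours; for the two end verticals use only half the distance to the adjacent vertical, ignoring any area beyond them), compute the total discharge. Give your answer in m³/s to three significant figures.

w_2 = (2.4 − 0.0)/2 = 1.2 m; q_2 = 0.39 × 0.72 × 1.2 = 0.3370 m³/s
w_3 = (4.1 − 0.7)/2 = 1.7 m; q_3 = 0.72 × 1.37 × 1.7 = 1.677 m³/s
w_4 = (4.6 − 2.4)/2 = 1.1 m; q_4 = 0.72 × 1.29 × 1.1 = 1.022 m³/s
w_5 = (5.5 − 4.1)/2 = 0.7 m; q_5 = 0.53 × 1.42 × 0.7 = 0.5268 m³/s
w_6 = (6.5 − 4.6)/2 = 0.95 m; q_6 = 0.65 × 1.39 × 0.95 = 0.8583 m³/s
w_7 = (8.3 − 5.5)/2 = 1.4 m; q_7 = 0.51 × 0.89 × 1.4 = 0.6355 m³/s
Stations 1, 8 contribute zero (depth or velocity is 0).
Q = Σ qᵢ = 5.056 m³/s

5.06 m³/s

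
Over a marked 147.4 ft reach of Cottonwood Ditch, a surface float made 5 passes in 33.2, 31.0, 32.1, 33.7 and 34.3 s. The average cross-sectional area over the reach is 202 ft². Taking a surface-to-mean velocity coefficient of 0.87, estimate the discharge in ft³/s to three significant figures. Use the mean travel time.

t̄ = (33.2 + 31.0 + 32.1 + 33.7 + 34.3) / 5 = 32.86 s
v_surface = L / t̄ = 147.4 / 32.86 = 4.486 ft/s
v_mean = 0.87 × 4.486 = 3.903 ft/s
Q = A × v_mean = 202 × 3.903 = 788.3 ft³/s

788 ft³/s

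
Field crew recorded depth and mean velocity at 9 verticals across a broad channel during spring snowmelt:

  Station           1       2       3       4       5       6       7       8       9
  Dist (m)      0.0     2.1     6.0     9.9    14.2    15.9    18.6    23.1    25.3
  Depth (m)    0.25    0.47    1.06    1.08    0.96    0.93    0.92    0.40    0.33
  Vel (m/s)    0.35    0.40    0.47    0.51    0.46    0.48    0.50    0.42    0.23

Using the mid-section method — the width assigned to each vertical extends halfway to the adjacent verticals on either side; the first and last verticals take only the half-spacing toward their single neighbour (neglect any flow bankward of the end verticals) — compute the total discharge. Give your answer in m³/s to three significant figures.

w_1 = (2.1 − 0.0)/2 = 1.05 m; q_1 = 0.35 × 0.25 × 1.05 = 0.09188 m³/s
w_2 = (6.0 − 0.0)/2 = 3 m; q_2 = 0.40 × 0.47 × 3 = 0.5640 m³/s
w_3 = (9.9 − 2.1)/2 = 3.9 m; q_3 = 0.47 × 1.06 × 3.9 = 1.943 m³/s
w_4 = (14.2 − 6.0)/2 = 4.1 m; q_4 = 0.51 × 1.08 × 4.1 = 2.258 m³/s
w_5 = (15.9 − 9.9)/2 = 3 m; q_5 = 0.46 × 0.96 × 3 = 1.325 m³/s
w_6 = (18.6 − 14.2)/2 = 2.2 m; q_6 = 0.48 × 0.93 × 2.2 = 0.9821 m³/s
w_7 = (23.1 − 15.9)/2 = 3.6 m; q_7 = 0.50 × 0.92 × 3.6 = 1.656 m³/s
w_8 = (25.3 − 18.6)/2 = 3.35 m; q_8 = 0.42 × 0.40 × 3.35 = 0.5628 m³/s
w_9 = (25.3 − 23.1)/2 = 1.1 m; q_9 = 0.23 × 0.33 × 1.1 = 0.08349 m³/s
Q = Σ qᵢ = 9.466 m³/s

9.47 m³/s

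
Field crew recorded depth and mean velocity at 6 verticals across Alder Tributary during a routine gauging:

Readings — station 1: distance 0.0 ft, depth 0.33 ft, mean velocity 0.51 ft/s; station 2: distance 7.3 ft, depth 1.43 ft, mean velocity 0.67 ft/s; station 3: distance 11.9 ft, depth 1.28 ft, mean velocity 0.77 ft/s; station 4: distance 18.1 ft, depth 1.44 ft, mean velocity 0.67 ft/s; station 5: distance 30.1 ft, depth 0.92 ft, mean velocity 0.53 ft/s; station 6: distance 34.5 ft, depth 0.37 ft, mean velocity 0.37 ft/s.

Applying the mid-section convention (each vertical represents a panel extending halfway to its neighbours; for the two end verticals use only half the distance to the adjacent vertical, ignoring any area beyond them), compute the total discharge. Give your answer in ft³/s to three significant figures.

24.7 ft³/s

w_1 = (7.3 − 0.0)/2 = 3.65 ft; q_1 = 0.51 × 0.33 × 3.65 = 0.6143 ft³/s
w_2 = (11.9 − 0.0)/2 = 5.95 ft; q_2 = 0.67 × 1.43 × 5.95 = 5.701 ft³/s
w_3 = (18.1 − 7.3)/2 = 5.4 ft; q_3 = 0.77 × 1.28 × 5.4 = 5.322 ft³/s
w_4 = (30.1 − 11.9)/2 = 9.1 ft; q_4 = 0.67 × 1.44 × 9.1 = 8.780 ft³/s
w_5 = (34.5 − 18.1)/2 = 8.2 ft; q_5 = 0.53 × 0.92 × 8.2 = 3.998 ft³/s
w_6 = (34.5 − 30.1)/2 = 2.2 ft; q_6 = 0.37 × 0.37 × 2.2 = 0.3012 ft³/s
Q = Σ qᵢ = 24.72 ft³/s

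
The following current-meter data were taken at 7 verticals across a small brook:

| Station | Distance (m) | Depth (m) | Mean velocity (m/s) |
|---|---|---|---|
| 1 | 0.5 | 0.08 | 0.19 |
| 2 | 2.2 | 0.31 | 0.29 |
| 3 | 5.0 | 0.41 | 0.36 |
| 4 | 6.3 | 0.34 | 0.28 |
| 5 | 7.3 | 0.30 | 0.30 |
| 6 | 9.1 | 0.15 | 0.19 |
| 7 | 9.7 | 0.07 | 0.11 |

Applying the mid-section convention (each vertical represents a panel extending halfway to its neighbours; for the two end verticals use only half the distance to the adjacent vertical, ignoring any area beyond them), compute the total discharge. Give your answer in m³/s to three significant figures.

0.790 m³/s

w_1 = (2.2 − 0.5)/2 = 0.85 m; q_1 = 0.19 × 0.08 × 0.85 = 0.01292 m³/s
w_2 = (5.0 − 0.5)/2 = 2.25 m; q_2 = 0.29 × 0.31 × 2.25 = 0.2023 m³/s
w_3 = (6.3 − 2.2)/2 = 2.05 m; q_3 = 0.36 × 0.41 × 2.05 = 0.3026 m³/s
w_4 = (7.3 − 5.0)/2 = 1.15 m; q_4 = 0.28 × 0.34 × 1.15 = 0.1095 m³/s
w_5 = (9.1 − 6.3)/2 = 1.4 m; q_5 = 0.30 × 0.30 × 1.4 = 0.1260 m³/s
w_6 = (9.7 − 7.3)/2 = 1.2 m; q_6 = 0.19 × 0.15 × 1.2 = 0.03420 m³/s
w_7 = (9.7 − 9.1)/2 = 0.3 m; q_7 = 0.11 × 0.07 × 0.3 = 0.002310 m³/s
Q = Σ qᵢ = 0.7898 m³/s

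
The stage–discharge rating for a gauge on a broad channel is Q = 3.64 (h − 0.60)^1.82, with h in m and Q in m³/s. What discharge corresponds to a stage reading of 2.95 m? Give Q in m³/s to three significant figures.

Q = 3.64 × (2.95 − 0.60)^1.82 = 3.64 × 2.35^1.82 = 17.24 m³/s

17.2 m³/s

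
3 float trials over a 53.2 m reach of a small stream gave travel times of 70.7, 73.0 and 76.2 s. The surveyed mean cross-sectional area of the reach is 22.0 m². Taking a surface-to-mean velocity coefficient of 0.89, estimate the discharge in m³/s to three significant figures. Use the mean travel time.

t̄ = (70.7 + 73.0 + 76.2) / 3 = 73.3 s
v_surface = L / t̄ = 53.2 / 73.3 = 0.7258 m/s
v_mean = 0.89 × 0.7258 = 0.6459 m/s
Q = A × v_mean = 22.0 × 0.6459 = 14.21 m³/s

14.2 m³/s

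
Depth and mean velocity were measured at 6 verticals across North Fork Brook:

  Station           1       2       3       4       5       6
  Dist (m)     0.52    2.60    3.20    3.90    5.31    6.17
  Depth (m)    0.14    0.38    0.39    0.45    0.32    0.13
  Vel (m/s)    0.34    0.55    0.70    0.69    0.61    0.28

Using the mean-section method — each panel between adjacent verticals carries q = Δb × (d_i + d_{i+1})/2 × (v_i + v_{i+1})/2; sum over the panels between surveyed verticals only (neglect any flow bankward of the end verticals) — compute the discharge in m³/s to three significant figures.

1.03 m³/s

Panel 1-2: Δb = 2.08 m, d̄ = (0.14+0.38)/2 = 0.26, v̄ = (0.34+0.55)/2 = 0.445 → q = 2.08×0.26×0.445 = 0.2407 m³/s
Panel 2-3: Δb = 0.6 m, d̄ = (0.38+0.39)/2 = 0.385, v̄ = (0.55+0.70)/2 = 0.625 → q = 0.6×0.385×0.625 = 0.1444 m³/s
Panel 3-4: Δb = 0.7 m, d̄ = (0.39+0.45)/2 = 0.42, v̄ = (0.70+0.69)/2 = 0.695 → q = 0.7×0.42×0.695 = 0.2043 m³/s
Panel 4-5: Δb = 1.41 m, d̄ = (0.45+0.32)/2 = 0.385, v̄ = (0.69+0.61)/2 = 0.65 → q = 1.41×0.385×0.65 = 0.3529 m³/s
Panel 5-6: Δb = 0.86 m, d̄ = (0.32+0.13)/2 = 0.225, v̄ = (0.61+0.28)/2 = 0.445 → q = 0.86×0.225×0.445 = 0.08611 m³/s
Q = Σ q = 1.028 m³/s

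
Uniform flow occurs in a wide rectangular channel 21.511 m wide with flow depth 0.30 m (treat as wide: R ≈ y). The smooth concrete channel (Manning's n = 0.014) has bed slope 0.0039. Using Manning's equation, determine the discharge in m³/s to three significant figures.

A = b·y = 21.511 × 0.30 = 6.453 m²
Wide channel: R ≈ y = 0.30 m
Q = (1/n)·A·R^(2/3)·S^(1/2) = (1/0.014) × 6.453 × 0.3000^(2/3) × 0.0039^(1/2) = 12.90 m³/s

12.9 m³/s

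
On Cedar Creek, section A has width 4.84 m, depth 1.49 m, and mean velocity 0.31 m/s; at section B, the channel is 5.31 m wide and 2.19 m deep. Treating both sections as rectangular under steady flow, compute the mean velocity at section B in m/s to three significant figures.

0.192 m/s

Q = A₁V₁ = (4.84×1.49) × 0.31 = 2.236 m³/s
A₂ = 5.31 × 2.19 = 11.63 m²
V₂ = Q/A₂ = 2.236/11.63 = 0.1922 m/s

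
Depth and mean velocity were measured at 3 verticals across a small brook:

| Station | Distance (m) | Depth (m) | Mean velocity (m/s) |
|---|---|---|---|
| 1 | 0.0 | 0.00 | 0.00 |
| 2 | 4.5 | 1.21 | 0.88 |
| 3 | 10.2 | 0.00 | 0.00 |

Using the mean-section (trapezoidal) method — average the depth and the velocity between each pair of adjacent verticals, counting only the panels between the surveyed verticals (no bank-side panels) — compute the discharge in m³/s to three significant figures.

Panel 1-2: Δb = 4.5 m, d̄ = (0.00+1.21)/2 = 0.605, v̄ = (0.00+0.88)/2 = 0.44 → q = 4.5×0.605×0.44 = 1.198 m³/s
Panel 2-3: Δb = 5.7 m, d̄ = (1.21+0.00)/2 = 0.605, v̄ = (0.88+0.00)/2 = 0.44 → q = 5.7×0.605×0.44 = 1.517 m³/s
Q = Σ q = 2.715 m³/s

2.72 m³/s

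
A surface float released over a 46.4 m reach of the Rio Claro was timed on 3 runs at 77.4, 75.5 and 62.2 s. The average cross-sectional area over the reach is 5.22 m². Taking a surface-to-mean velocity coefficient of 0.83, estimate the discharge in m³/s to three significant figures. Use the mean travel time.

t̄ = (77.4 + 75.5 + 62.2) / 3 = 71.7 s
v_surface = L / t̄ = 46.4 / 71.7 = 0.6471 m/s
v_mean = 0.83 × 0.6471 = 0.5371 m/s
Q = A × v_mean = 5.22 × 0.5371 = 2.804 m³/s

2.80 m³/s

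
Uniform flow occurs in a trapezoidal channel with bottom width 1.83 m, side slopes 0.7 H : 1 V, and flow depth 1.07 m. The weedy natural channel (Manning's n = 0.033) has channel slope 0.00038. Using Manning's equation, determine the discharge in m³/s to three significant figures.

A = (b + z·y)·y = (1.83 + 0.7×1.07)×1.07 = 2.760 m²
P = b + 2y√(1+z²) = 1.83 + 2×1.07×√(1+0.7²) = 4.442 m
R = A/P = 2.760/4.442 = 0.6212 m
Q = (1/n)·A·R^(2/3)·S^(1/2) = (1/0.033) × 2.760 × 0.6212^(2/3) × 0.00038^(1/2) = 1.187 m³/s

1.19 m³/s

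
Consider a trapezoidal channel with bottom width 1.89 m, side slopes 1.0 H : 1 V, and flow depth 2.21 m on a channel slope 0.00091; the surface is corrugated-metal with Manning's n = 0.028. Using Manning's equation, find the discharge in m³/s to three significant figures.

10.5 m³/s

A = (b + z·y)·y = (1.89 + 1.0×2.21)×2.21 = 9.061 m²
P = b + 2y√(1+z²) = 1.89 + 2×2.21×√(1+1.0²) = 8.141 m
R = A/P = 9.061/8.141 = 1.113 m
Q = (1/n)·A·R^(2/3)·S^(1/2) = (1/0.028) × 9.061 × 1.113^(2/3) × 0.00091^(1/2) = 10.48 m³/s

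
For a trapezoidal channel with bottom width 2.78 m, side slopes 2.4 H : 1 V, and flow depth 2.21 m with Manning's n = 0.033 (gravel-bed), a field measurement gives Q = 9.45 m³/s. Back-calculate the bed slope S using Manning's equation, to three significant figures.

0.000226

A = (b + z·y)·y = (2.78 + 2.4×2.21)×2.21 = 17.87 m²
P = b + 2y√(1+z²) = 2.78 + 2×2.21×√(1+2.4²) = 14.27 m
R = A/P = 17.87/14.27 = 1.252 m
S = (Q·n / (1·A·R^(2/3)))² = (9.45×0.033 / (1×17.87×1.162))² = 0.0002258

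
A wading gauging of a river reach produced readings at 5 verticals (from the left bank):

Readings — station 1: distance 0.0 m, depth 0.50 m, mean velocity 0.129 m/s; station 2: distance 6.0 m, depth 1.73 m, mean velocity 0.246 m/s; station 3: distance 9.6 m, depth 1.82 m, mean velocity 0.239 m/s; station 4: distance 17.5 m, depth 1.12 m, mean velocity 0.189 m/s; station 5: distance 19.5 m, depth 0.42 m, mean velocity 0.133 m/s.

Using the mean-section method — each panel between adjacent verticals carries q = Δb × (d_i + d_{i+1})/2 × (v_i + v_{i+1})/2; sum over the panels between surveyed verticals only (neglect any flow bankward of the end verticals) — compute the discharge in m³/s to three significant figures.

5.54 m³/s

Panel 1-2: Δb = 6 m, d̄ = (0.50+1.73)/2 = 1.115, v̄ = (0.129+0.246)/2 = 0.1875 → q = 6×1.115×0.1875 = 1.254 m³/s
Panel 2-3: Δb = 3.6 m, d̄ = (1.73+1.82)/2 = 1.775, v̄ = (0.246+0.239)/2 = 0.2425 → q = 3.6×1.775×0.2425 = 1.550 m³/s
Panel 3-4: Δb = 7.9 m, d̄ = (1.82+1.12)/2 = 1.47, v̄ = (0.239+0.189)/2 = 0.214 → q = 7.9×1.47×0.214 = 2.485 m³/s
Panel 4-5: Δb = 2 m, d̄ = (1.12+0.42)/2 = 0.77, v̄ = (0.189+0.133)/2 = 0.161 → q = 2×0.77×0.161 = 0.2479 m³/s
Q = Σ q = 5.537 m³/s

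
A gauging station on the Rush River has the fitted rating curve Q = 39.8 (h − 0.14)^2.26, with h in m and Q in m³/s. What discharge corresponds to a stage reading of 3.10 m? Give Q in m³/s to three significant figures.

Q = 39.8 × (3.10 − 0.14)^2.26 = 39.8 × 2.96^2.26 = 462.4 m³/s

462 m³/s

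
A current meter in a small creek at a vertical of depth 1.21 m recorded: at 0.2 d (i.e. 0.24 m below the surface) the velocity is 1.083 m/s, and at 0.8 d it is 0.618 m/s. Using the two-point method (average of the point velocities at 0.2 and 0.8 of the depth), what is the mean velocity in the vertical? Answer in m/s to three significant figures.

0.851 m/s

v̄ = (1.083 + 0.618) / 2 = 0.8505 m/s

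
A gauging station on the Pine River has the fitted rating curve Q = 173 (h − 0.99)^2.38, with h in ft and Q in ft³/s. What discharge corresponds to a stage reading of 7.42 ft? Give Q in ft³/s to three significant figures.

Q = 173 × (7.42 − 0.99)^2.38 = 173 × 6.43^2.38 = 14510 ft³/s

14500 ft³/s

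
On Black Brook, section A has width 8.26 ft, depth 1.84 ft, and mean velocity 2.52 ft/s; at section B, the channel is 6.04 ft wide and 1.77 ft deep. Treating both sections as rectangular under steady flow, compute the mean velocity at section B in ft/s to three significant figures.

Q = A₁V₁ = (8.26×1.84) × 2.52 = 38.30 ft³/s
A₂ = 6.04 × 1.77 = 10.69 ft²
V₂ = Q/A₂ = 38.30/10.69 = 3.583 ft/s

3.58 ft/s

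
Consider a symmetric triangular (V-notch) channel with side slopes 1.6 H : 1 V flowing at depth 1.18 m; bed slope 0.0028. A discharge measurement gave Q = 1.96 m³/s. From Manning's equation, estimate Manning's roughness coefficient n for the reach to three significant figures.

A = z·y² = 1.6×1.18² = 2.228 m²
P = 2y√(1+z²) = 2×1.18×√(1+1.6²) = 4.453 m
R = A/P = 2.228/4.453 = 0.5003 m
n = (1/Q)·A·R^(2/3)·S^(1/2) = (1/1.96) × 2.228 × 0.6302 × 0.05292 = 0.03791

0.0379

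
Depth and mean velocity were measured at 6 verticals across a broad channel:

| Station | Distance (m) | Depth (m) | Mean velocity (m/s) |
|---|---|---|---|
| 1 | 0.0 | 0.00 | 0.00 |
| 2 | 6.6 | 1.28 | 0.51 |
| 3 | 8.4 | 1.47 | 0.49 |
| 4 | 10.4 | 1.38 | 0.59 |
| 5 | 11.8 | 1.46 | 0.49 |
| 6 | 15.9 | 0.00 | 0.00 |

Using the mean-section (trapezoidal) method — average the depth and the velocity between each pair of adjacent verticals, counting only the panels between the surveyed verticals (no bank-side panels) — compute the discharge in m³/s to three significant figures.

Panel 1-2: Δb = 6.6 m, d̄ = (0.00+1.28)/2 = 0.64, v̄ = (0.00+0.51)/2 = 0.255 → q = 6.6×0.64×0.255 = 1.077 m³/s
Panel 2-3: Δb = 1.8 m, d̄ = (1.28+1.47)/2 = 1.375, v̄ = (0.51+0.49)/2 = 0.5 → q = 1.8×1.375×0.5 = 1.238 m³/s
Panel 3-4: Δb = 2 m, d̄ = (1.47+1.38)/2 = 1.425, v̄ = (0.49+0.59)/2 = 0.54 → q = 2×1.425×0.54 = 1.539 m³/s
Panel 4-5: Δb = 1.4 m, d̄ = (1.38+1.46)/2 = 1.42, v̄ = (0.59+0.49)/2 = 0.54 → q = 1.4×1.42×0.54 = 1.074 m³/s
Panel 5-6: Δb = 4.1 m, d̄ = (1.46+0.00)/2 = 0.73, v̄ = (0.49+0.00)/2 = 0.245 → q = 4.1×0.73×0.245 = 0.7333 m³/s
Q = Σ q = 5.660 m³/s

5.66 m³/s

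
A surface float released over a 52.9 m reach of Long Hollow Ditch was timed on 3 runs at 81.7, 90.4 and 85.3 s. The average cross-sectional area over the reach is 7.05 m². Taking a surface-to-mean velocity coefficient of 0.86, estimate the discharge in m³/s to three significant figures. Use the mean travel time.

3.74 m³/s

t̄ = (81.7 + 90.4 + 85.3) / 3 = 85.8 s
v_surface = L / t̄ = 52.9 / 85.8 = 0.6166 m/s
v_mean = 0.86 × 0.6166 = 0.5302 m/s
Q = A × v_mean = 7.05 × 0.5302 = 3.738 m³/s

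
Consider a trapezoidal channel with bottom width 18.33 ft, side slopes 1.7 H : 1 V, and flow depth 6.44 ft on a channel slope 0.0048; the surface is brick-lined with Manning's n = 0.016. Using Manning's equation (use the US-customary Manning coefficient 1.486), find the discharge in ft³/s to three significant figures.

A = (b + z·y)·y = (18.33 + 1.7×6.44)×6.44 = 188.6 ft²
P = b + 2y√(1+z²) = 18.33 + 2×6.44×√(1+1.7²) = 43.73 ft
R = A/P = 188.6/43.73 = 4.311 ft
Q = (1.486/n)·A·R^(2/3)·S^(1/2) = (1.486/0.016) × 188.6 × 4.311^(2/3) × 0.0048^(1/2) = 3214 ft³/s

3210 ft³/s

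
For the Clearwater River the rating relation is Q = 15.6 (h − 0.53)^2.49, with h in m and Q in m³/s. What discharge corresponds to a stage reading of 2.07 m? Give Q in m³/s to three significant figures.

45.7 m³/s

Q = 15.6 × (2.07 − 0.53)^2.49 = 15.6 × 1.54^2.49 = 45.71 m³/s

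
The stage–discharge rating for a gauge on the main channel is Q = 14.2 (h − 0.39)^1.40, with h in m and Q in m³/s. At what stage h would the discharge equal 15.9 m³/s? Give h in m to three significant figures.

1.47 m

h − h₀ = (Q/C)^(1/b) = (15.9/14.2)^(1/1.40) = 1.084 m
h = 0.39 + 1.084 = 1.474 m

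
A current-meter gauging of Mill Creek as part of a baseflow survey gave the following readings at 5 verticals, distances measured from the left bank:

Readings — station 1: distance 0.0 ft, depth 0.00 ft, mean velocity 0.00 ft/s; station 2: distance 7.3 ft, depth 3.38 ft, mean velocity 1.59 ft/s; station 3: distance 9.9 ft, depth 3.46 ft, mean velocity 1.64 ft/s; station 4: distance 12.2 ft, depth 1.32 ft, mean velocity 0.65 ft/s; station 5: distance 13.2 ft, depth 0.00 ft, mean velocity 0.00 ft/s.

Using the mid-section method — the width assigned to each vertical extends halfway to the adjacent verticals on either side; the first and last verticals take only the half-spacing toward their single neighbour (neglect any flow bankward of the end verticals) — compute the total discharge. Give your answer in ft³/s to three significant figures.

41.9 ft³/s

w_2 = (9.9 − 0.0)/2 = 4.95 ft; q_2 = 1.59 × 3.38 × 4.95 = 26.60 ft³/s
w_3 = (12.2 − 7.3)/2 = 2.45 ft; q_3 = 1.64 × 3.46 × 2.45 = 13.90 ft³/s
w_4 = (13.2 − 9.9)/2 = 1.65 ft; q_4 = 0.65 × 1.32 × 1.65 = 1.416 ft³/s
Stations 1, 5 contribute zero (depth or velocity is 0).
Q = Σ qᵢ = 41.92 ft³/s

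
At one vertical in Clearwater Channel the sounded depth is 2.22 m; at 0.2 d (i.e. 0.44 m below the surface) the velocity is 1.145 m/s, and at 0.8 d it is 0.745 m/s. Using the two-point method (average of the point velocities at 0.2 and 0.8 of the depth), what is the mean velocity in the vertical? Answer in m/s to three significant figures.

0.945 m/s

v̄ = (1.145 + 0.745) / 2 = 0.9450 m/s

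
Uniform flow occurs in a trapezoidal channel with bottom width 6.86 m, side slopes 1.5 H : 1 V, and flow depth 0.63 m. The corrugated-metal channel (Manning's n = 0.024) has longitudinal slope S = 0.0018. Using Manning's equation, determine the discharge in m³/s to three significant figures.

A = (b + z·y)·y = (6.86 + 1.5×0.63)×0.63 = 4.917 m²
P = b + 2y√(1+z²) = 6.86 + 2×0.63×√(1+1.5²) = 9.131 m
R = A/P = 4.917/9.131 = 0.5385 m
Q = (1/n)·A·R^(2/3)·S^(1/2) = (1/0.024) × 4.917 × 0.5385^(2/3) × 0.0018^(1/2) = 5.753 m³/s

5.75 m³/s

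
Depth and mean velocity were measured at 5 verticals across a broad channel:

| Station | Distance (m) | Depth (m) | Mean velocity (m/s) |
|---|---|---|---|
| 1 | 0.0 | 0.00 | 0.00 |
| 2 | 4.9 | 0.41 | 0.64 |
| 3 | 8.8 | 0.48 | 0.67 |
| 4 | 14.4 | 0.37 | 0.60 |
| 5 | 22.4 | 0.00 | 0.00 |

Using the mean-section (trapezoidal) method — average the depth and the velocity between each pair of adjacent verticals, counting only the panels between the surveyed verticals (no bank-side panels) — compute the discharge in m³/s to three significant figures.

3.41 m³/s

Panel 1-2: Δb = 4.9 m, d̄ = (0.00+0.41)/2 = 0.205, v̄ = (0.00+0.64)/2 = 0.32 → q = 4.9×0.205×0.32 = 0.3214 m³/s
Panel 2-3: Δb = 3.9 m, d̄ = (0.41+0.48)/2 = 0.445, v̄ = (0.64+0.67)/2 = 0.655 → q = 3.9×0.445×0.655 = 1.137 m³/s
Panel 3-4: Δb = 5.6 m, d̄ = (0.48+0.37)/2 = 0.425, v̄ = (0.67+0.60)/2 = 0.635 → q = 5.6×0.425×0.635 = 1.511 m³/s
Panel 4-5: Δb = 8 m, d̄ = (0.37+0.00)/2 = 0.185, v̄ = (0.60+0.00)/2 = 0.3 → q = 8×0.185×0.3 = 0.4440 m³/s
Q = Σ q = 3.413 m³/s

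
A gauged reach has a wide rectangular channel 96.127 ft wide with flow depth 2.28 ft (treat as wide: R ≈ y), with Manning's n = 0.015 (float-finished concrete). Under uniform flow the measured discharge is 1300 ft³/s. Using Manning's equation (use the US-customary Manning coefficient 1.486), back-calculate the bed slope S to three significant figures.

0.00119

A = b·y = 96.127 × 2.28 = 219.2 ft²
Wide channel: R ≈ y = 2.28 ft
S = (Q·n / (1.486·A·R^(2/3)))² = (1300×0.015 / (1.486×219.2×1.732))² = 0.001195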